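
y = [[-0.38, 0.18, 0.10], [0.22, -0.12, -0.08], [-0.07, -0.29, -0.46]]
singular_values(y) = [0.61, 0.43, 0.0]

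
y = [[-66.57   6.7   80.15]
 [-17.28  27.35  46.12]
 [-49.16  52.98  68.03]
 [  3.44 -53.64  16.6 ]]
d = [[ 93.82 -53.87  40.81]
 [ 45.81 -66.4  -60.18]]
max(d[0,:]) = 93.82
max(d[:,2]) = 40.81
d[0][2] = 40.81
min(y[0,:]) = -66.57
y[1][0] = -17.28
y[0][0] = -66.57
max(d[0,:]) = 93.82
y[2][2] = 68.03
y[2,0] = -49.16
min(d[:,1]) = -66.4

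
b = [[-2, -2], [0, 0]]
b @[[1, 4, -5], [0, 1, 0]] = [[-2, -10, 10], [0, 0, 0]]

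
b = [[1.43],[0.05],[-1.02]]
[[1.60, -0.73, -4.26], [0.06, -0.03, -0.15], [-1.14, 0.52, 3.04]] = b @ [[1.12, -0.51, -2.98]]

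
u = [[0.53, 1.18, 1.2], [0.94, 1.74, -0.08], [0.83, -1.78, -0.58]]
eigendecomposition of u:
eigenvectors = [[0.56, -0.40, -0.27], [-0.18, 0.54, -0.84], [-0.81, -0.74, 0.48]]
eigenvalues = [-1.56, 1.16, 2.09]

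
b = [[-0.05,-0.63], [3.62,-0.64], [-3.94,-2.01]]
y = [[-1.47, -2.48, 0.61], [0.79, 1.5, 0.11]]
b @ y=[[-0.42, -0.82, -0.10], [-5.83, -9.94, 2.14], [4.2, 6.76, -2.62]]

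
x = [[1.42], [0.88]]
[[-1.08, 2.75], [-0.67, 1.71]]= x @ [[-0.76,1.94]]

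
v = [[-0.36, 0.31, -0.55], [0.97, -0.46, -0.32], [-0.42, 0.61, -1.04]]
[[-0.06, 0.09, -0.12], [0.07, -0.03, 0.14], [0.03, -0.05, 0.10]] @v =[[0.16, -0.13, 0.13], [-0.11, 0.12, -0.17], [-0.1, 0.09, -0.1]]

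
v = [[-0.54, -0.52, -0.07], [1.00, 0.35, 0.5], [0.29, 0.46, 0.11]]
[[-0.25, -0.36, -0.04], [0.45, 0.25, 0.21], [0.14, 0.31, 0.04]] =v@[[0.42, 0.03, 0.04], [0.03, 0.66, -0.02], [0.04, -0.02, 0.36]]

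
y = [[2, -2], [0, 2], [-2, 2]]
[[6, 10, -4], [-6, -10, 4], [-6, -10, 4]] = y @[[0, 0, 0], [-3, -5, 2]]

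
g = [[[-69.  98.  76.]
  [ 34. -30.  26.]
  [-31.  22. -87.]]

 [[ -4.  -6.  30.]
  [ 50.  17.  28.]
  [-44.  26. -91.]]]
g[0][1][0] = 34.0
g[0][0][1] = 98.0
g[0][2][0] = -31.0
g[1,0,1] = -6.0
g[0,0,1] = 98.0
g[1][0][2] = 30.0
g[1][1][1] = 17.0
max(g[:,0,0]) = -4.0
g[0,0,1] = 98.0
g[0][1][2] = 26.0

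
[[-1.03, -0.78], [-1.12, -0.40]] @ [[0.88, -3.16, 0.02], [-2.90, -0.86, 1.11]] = [[1.36, 3.93, -0.89], [0.17, 3.88, -0.47]]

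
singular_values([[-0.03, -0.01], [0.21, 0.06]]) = [0.22, 0.0]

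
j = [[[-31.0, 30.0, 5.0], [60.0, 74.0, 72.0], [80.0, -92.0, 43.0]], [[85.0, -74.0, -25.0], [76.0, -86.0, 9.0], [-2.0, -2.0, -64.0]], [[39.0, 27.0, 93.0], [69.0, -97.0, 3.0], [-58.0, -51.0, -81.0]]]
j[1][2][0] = -2.0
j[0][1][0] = 60.0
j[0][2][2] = 43.0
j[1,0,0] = 85.0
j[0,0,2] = 5.0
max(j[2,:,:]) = 93.0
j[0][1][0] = 60.0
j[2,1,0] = 69.0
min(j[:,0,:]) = -74.0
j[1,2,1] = -2.0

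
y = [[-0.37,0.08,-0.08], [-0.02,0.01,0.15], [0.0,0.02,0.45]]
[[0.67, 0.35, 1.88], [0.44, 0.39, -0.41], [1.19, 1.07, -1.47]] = y @ [[-1.38, -2.35, -4.08], [4.39, -3.99, 1.27], [2.44, 2.56, -3.33]]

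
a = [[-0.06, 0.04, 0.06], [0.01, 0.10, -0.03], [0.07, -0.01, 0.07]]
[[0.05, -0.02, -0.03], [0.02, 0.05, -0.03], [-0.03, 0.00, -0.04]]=a @ [[-0.51,  0.35,  -0.19], [0.31,  0.35,  -0.42], [0.09,  -0.29,  -0.37]]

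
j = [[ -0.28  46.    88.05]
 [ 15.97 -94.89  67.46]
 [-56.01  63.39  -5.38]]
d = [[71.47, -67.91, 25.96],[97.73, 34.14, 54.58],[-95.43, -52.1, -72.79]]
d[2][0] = -95.43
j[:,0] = [-0.28, 15.97, -56.01]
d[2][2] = -72.79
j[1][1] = -94.89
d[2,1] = -52.1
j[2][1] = 63.39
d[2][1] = -52.1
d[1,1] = 34.14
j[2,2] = -5.38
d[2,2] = -72.79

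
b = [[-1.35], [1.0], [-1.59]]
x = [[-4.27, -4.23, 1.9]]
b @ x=[[5.76, 5.71, -2.56], [-4.27, -4.23, 1.90], [6.79, 6.73, -3.02]]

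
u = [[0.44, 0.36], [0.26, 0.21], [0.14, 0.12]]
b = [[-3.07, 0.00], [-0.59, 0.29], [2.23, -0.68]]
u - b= [[3.51, 0.36], [0.85, -0.08], [-2.09, 0.80]]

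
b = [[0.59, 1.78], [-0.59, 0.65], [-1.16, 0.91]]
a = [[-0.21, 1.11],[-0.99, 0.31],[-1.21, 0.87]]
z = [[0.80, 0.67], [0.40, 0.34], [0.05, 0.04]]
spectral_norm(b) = 2.12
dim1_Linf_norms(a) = [1.11, 0.99, 1.21]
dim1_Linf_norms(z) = [0.8, 0.4, 0.05]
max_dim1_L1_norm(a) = 2.08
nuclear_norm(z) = 1.17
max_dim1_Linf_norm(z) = 0.8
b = a + z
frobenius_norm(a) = 2.14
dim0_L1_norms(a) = [2.41, 2.29]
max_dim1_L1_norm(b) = 2.37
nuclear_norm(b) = 3.52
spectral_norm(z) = 1.17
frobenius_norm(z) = 1.17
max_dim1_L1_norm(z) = 1.47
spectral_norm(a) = 1.97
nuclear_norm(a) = 2.80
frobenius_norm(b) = 2.54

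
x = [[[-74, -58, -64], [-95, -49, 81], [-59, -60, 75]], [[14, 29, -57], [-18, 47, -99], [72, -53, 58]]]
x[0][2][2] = 75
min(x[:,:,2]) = -99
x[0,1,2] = 81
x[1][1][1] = 47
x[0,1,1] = -49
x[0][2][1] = -60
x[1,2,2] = 58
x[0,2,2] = 75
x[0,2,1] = -60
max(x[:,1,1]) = 47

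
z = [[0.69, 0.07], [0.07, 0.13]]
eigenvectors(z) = [[0.99, -0.12], [0.12, 0.99]]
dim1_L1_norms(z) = [0.76, 0.2]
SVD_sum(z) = [[0.69, 0.08], [0.08, 0.01]] + [[0.00, -0.01], [-0.01, 0.12]]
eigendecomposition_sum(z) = [[0.69, 0.08], [0.08, 0.01]] + [[0.00, -0.01], [-0.01, 0.12]]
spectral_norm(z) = 0.70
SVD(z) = [[-0.99,  -0.12], [-0.12,  0.99]] @ diag([0.6986173937932362, 0.12138260620676376]) @ [[-0.99, -0.12], [-0.12, 0.99]]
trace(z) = 0.82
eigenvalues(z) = [0.7, 0.12]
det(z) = 0.08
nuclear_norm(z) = 0.82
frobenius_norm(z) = 0.71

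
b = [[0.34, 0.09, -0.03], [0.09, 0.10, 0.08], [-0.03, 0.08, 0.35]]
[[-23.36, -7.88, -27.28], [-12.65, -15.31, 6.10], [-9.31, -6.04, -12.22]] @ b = [[-7.83, -5.07, -9.48], [-5.86, -2.18, 1.29], [-3.34, -2.42, -4.48]]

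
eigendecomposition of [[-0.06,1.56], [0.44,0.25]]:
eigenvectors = [[-0.91,-0.84],[0.40,-0.54]]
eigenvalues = [-0.75, 0.94]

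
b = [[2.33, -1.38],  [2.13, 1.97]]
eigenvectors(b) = [[0.07+0.62j, 0.07-0.62j], [0.78+0.00j, 0.78-0.00j]]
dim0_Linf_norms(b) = [2.33, 1.97]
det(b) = 7.53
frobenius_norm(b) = 3.97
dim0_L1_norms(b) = [4.46, 3.35]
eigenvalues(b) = [(2.15+1.7j), (2.15-1.7j)]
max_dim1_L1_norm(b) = 4.1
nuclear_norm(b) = 5.55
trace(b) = 4.30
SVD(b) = [[-0.62, -0.79], [-0.79, 0.62]] @ diag([3.191305059944001, 2.359379582512278]) @ [[-0.98, -0.22],[-0.22, 0.98]]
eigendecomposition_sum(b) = [[1.16+0.74j, -0.69+0.87j], [(1.06-1.34j), 0.98+0.97j]] + [[(1.16-0.74j), -0.69-0.87j], [(1.06+1.34j), 0.98-0.97j]]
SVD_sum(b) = [[1.93, 0.43], [2.45, 0.55]] + [[0.4, -1.81], [-0.32, 1.42]]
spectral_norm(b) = 3.19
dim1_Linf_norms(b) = [2.33, 2.13]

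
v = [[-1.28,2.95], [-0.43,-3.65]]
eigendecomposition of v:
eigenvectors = [[0.96,-0.88], [-0.27,0.47]]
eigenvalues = [-2.1, -2.83]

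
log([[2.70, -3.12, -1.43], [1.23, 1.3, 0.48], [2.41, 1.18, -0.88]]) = [[(1.42-0.11j),  (-1.09-0.35j),  -0.54+0.35j],[0.42+0.24j,  (0.86+0.75j),  0.23-0.75j],[0.92-0.82j,  0.62-2.52j,  (-0.06+2.51j)]]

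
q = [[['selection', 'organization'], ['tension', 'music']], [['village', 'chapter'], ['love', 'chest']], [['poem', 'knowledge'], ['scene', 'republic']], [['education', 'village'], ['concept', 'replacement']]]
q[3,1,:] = ['concept', 'replacement']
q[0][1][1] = 'music'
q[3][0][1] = 'village'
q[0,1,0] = 'tension'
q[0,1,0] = 'tension'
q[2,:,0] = ['poem', 'scene']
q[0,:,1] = ['organization', 'music']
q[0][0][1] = 'organization'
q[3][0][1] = 'village'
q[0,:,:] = [['selection', 'organization'], ['tension', 'music']]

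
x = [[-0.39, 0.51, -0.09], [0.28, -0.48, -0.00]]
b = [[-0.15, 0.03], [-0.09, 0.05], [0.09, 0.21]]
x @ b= [[0.00, -0.01],[0.0, -0.02]]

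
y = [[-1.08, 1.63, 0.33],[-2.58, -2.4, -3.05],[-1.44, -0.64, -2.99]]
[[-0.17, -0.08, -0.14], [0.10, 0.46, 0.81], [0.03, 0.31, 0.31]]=y@[[0.05, -0.04, -0.15], [-0.07, -0.06, -0.19], [-0.02, -0.07, 0.01]]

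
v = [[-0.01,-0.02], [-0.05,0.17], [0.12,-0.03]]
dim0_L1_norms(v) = [0.18, 0.22]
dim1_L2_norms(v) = [0.02, 0.18, 0.12]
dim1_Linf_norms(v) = [0.02, 0.17, 0.12]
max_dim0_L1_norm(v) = 0.22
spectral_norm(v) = 0.19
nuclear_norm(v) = 0.29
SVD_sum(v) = [[0.01, -0.01], [-0.09, 0.15], [0.04, -0.07]] + [[-0.02, -0.01], [0.04, 0.02], [0.08, 0.04]]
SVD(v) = [[0.06, 0.19], [-0.89, -0.43], [0.45, -0.88]] @ diag([0.19289302319686658, 0.09996140056028172]) @ [[0.51, -0.86], [-0.86, -0.51]]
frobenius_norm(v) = 0.22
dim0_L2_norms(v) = [0.13, 0.17]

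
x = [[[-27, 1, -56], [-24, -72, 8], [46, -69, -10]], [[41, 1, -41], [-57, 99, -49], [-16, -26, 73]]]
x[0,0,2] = -56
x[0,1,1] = -72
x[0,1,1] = -72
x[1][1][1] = 99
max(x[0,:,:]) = 46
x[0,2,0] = 46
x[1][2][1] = -26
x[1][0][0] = 41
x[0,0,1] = 1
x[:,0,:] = [[-27, 1, -56], [41, 1, -41]]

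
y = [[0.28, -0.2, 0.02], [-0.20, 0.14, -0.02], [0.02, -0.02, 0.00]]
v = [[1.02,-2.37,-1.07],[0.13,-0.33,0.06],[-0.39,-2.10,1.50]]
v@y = [[0.74, -0.51, 0.07],[0.1, -0.07, 0.01],[0.34, -0.25, 0.03]]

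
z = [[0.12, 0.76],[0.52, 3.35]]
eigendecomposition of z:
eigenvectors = [[-0.99,  -0.22],[0.15,  -0.98]]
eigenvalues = [0.0, 3.47]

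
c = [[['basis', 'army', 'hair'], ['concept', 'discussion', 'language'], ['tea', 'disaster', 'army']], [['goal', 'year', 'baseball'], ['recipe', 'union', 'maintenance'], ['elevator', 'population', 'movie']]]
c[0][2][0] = 'tea'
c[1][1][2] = 'maintenance'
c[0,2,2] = 'army'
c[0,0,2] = 'hair'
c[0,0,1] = 'army'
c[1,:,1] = ['year', 'union', 'population']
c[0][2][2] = 'army'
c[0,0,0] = 'basis'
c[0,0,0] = 'basis'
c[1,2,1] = 'population'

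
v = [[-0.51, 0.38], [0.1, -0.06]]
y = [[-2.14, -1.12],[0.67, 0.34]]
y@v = [[0.98, -0.75],[-0.31, 0.23]]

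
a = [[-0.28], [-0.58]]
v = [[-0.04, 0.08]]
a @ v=[[0.01,-0.02], [0.02,-0.05]]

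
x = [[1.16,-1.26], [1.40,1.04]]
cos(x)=[[0.84, 1.48], [-1.65, 0.99]]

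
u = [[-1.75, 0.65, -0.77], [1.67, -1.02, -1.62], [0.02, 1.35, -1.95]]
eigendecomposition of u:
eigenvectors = [[0.78+0.00j, (0.31+0.02j), 0.31-0.02j], [-0.25+0.00j, 0.71+0.00j, 0.71-0.00j], [0.57+0.00j, (0.36-0.52j), (0.36+0.52j)]]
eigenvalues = [(-2.52+0j), (-1.1+1.25j), (-1.1-1.25j)]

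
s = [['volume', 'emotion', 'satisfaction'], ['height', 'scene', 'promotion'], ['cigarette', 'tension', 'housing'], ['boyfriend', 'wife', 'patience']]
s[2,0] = 'cigarette'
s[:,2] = ['satisfaction', 'promotion', 'housing', 'patience']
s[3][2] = 'patience'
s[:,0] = ['volume', 'height', 'cigarette', 'boyfriend']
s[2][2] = 'housing'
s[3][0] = 'boyfriend'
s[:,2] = ['satisfaction', 'promotion', 'housing', 'patience']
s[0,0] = 'volume'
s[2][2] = 'housing'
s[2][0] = 'cigarette'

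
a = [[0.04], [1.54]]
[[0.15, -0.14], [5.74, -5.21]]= a@[[3.73,-3.38]]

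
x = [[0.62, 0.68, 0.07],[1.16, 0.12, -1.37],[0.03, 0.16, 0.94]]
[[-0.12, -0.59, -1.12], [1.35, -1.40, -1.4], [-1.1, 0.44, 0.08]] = x @ [[-0.27, -0.5, -0.79], [0.20, -0.47, -0.95], [-1.20, 0.56, 0.27]]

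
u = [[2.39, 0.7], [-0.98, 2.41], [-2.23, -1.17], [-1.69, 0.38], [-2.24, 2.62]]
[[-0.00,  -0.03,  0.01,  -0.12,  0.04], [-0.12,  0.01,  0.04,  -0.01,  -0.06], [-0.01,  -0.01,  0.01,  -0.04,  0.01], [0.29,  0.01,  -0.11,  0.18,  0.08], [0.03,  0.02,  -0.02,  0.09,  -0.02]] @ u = [[0.12, -0.02], [-0.23, -0.27], [0.01, -0.03], [0.45, 0.63], [-0.01, 0.07]]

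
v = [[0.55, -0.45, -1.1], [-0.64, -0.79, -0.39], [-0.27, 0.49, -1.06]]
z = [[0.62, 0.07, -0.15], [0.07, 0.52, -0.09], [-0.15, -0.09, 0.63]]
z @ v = [[0.34, -0.41, -0.55], [-0.27, -0.49, -0.18], [-0.2, 0.45, -0.47]]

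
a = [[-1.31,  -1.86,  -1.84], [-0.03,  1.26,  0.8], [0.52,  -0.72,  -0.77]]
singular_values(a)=[3.32, 1.05, 0.27]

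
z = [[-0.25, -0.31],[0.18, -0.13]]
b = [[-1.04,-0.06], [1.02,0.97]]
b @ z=[[0.25,0.33],[-0.08,-0.44]]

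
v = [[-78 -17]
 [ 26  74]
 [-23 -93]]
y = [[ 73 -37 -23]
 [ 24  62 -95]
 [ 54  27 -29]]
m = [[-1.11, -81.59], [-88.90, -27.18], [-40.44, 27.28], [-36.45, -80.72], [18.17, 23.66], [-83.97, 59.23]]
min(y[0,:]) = -37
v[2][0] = -23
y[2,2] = -29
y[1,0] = 24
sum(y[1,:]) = -9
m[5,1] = 59.23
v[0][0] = -78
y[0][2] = -23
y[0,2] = -23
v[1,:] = [26, 74]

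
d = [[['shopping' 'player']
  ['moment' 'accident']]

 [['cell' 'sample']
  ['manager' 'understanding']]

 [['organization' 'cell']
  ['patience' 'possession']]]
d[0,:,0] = ['shopping', 'moment']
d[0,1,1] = 'accident'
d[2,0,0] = 'organization'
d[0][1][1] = 'accident'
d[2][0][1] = 'cell'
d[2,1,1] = 'possession'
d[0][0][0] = 'shopping'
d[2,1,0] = 'patience'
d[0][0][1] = 'player'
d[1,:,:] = [['cell', 'sample'], ['manager', 'understanding']]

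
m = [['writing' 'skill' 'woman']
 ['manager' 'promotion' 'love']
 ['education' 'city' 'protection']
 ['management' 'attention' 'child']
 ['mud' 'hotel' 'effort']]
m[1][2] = 'love'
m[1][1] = 'promotion'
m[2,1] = 'city'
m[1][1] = 'promotion'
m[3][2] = 'child'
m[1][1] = 'promotion'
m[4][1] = 'hotel'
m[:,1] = ['skill', 'promotion', 'city', 'attention', 'hotel']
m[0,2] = 'woman'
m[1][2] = 'love'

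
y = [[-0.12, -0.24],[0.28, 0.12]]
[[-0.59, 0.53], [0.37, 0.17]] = y @ [[0.36, 1.97],[2.28, -3.18]]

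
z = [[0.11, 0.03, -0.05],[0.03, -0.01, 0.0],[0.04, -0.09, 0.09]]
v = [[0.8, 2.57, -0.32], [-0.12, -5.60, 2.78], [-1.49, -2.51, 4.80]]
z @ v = [[0.16,0.24,-0.19], [0.03,0.13,-0.04], [-0.09,0.38,0.17]]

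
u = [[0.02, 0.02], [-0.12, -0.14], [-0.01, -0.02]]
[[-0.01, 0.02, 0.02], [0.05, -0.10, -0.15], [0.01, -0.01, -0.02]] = u @ [[-0.24, 0.44, 0.56], [-0.16, 0.31, 0.6]]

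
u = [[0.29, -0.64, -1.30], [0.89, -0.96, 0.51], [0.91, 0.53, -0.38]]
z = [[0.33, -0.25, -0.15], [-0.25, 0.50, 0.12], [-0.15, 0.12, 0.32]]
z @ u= [[-0.26, -0.05, -0.5], [0.48, -0.26, 0.53], [0.35, 0.15, 0.13]]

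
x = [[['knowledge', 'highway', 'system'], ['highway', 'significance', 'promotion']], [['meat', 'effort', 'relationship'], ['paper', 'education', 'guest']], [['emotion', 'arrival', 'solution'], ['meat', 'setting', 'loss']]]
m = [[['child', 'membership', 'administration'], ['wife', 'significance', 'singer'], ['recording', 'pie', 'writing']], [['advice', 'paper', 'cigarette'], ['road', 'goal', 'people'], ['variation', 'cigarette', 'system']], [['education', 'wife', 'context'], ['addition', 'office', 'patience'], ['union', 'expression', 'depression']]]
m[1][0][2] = 'cigarette'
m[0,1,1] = 'significance'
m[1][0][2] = 'cigarette'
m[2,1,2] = 'patience'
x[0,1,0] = 'highway'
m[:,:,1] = [['membership', 'significance', 'pie'], ['paper', 'goal', 'cigarette'], ['wife', 'office', 'expression']]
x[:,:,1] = [['highway', 'significance'], ['effort', 'education'], ['arrival', 'setting']]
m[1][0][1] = 'paper'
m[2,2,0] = 'union'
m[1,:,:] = [['advice', 'paper', 'cigarette'], ['road', 'goal', 'people'], ['variation', 'cigarette', 'system']]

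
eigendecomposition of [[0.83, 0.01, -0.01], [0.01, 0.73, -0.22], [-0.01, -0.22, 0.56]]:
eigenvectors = [[-0.97, 0.25, 0.01], [0.21, 0.8, 0.57], [-0.14, -0.55, 0.82]]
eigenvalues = [0.83, 0.88, 0.41]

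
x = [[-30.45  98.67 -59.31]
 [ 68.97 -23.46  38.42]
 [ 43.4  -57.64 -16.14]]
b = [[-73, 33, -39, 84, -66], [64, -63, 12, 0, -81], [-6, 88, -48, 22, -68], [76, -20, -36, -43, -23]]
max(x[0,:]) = 98.67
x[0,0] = -30.45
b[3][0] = 76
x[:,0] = [-30.45, 68.97, 43.4]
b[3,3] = -43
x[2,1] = -57.64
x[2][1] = -57.64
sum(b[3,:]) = -46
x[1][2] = 38.42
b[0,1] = 33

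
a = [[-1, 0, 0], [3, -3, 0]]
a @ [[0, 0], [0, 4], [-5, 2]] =[[0, 0], [0, -12]]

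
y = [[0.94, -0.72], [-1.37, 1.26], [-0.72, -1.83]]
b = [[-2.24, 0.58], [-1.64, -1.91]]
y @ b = [[-0.92, 1.92], [1.0, -3.20], [4.61, 3.08]]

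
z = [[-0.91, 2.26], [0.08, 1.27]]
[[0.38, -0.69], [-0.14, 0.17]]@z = [[-0.4, -0.02], [0.14, -0.10]]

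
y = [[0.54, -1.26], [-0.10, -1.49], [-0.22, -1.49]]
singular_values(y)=[2.46, 0.59]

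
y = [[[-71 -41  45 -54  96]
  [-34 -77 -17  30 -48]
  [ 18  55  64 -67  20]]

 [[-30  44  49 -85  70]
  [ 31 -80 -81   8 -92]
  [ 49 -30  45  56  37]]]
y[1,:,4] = [70, -92, 37]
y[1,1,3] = 8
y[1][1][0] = 31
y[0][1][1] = -77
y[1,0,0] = -30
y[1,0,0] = -30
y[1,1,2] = -81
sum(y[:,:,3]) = -112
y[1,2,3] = 56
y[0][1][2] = -17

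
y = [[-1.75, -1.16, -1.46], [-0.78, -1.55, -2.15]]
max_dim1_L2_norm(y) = 2.76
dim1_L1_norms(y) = [4.37, 4.48]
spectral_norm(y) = 3.66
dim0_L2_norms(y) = [1.92, 1.94, 2.6]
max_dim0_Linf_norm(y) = 2.15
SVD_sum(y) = [[-1.19, -1.30, -1.74], [-1.30, -1.42, -1.90]] + [[-0.56, 0.14, 0.28], [0.52, -0.13, -0.25]]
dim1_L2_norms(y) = [2.56, 2.76]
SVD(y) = [[-0.68, -0.74], [-0.74, 0.68]] @ diag([3.662271384846841, 0.8722776528904083]) @ [[0.48, 0.53, 0.7], [0.87, -0.22, -0.43]]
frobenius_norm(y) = 3.76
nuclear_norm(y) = 4.53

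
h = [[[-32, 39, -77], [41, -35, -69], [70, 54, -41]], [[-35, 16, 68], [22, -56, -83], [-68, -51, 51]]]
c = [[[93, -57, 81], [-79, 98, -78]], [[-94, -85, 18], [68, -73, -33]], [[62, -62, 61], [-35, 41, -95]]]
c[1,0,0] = -94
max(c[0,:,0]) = 93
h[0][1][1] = -35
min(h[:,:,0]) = -68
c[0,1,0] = -79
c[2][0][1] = -62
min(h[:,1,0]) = 22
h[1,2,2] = 51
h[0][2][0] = 70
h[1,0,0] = -35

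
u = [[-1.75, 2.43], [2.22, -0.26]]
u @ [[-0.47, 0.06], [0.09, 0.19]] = [[1.04, 0.36], [-1.07, 0.08]]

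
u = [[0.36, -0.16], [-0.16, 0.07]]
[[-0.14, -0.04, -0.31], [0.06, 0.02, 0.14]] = u@[[0.09,0.10,-0.46], [1.06,0.46,0.93]]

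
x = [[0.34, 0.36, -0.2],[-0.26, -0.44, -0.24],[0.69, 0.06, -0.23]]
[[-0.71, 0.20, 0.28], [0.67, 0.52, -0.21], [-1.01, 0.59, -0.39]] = x @ [[-1.42, 0.43, -0.86],[-0.66, -0.65, 1.29],[-0.06, -1.46, -0.55]]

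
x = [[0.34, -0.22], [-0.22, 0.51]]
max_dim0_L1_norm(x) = 0.73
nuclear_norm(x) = 0.85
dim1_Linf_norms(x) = [0.34, 0.51]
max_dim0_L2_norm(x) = 0.56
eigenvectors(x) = [[-0.82, 0.57], [-0.57, -0.82]]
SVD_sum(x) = [[0.21,-0.31],[-0.31,0.45]] + [[0.13, 0.09], [0.09, 0.06]]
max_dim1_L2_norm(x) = 0.56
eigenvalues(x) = [0.19, 0.66]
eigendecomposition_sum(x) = [[0.13, 0.09],[0.09, 0.06]] + [[0.21, -0.31], [-0.31, 0.45]]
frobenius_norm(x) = 0.69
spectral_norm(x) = 0.66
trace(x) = 0.85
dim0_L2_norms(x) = [0.4, 0.56]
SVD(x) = [[-0.57,0.82], [0.82,0.57]] @ diag([0.6608495283014152, 0.18915047169858493]) @ [[-0.57, 0.82], [0.82, 0.57]]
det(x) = 0.13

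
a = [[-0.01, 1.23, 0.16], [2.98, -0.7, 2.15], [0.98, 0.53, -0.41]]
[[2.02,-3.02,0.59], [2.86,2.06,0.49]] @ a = [[-8.44, 4.91, -6.41], [6.59, 2.34, 4.69]]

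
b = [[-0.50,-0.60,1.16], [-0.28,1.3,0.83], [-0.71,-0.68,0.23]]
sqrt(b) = [[0.27, -0.17, 0.99], [-0.03, 1.20, 0.4], [-0.58, -0.36, 0.97]]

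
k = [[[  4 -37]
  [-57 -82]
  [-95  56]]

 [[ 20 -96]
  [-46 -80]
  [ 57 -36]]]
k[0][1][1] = -82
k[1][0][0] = 20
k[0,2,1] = 56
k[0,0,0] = 4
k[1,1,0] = -46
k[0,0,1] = -37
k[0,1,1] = -82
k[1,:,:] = [[20, -96], [-46, -80], [57, -36]]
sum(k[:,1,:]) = -265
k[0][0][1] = -37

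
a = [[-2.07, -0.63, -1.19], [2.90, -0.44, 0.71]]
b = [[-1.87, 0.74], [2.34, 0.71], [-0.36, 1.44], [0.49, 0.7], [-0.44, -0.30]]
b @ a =[[6.02, 0.85, 2.75], [-2.78, -1.79, -2.28], [4.92, -0.41, 1.45], [1.02, -0.62, -0.09], [0.04, 0.41, 0.31]]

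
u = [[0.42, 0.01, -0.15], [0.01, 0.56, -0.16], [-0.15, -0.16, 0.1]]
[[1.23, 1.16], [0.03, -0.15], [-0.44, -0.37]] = u@ [[2.66, 1.56], [-0.21, -1.28], [-0.78, -3.44]]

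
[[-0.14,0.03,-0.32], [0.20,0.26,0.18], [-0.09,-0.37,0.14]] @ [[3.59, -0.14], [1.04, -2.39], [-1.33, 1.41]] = [[-0.05,-0.5],[0.75,-0.40],[-0.89,1.09]]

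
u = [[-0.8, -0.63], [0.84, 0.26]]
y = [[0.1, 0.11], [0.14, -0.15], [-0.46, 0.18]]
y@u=[[0.01, -0.03], [-0.24, -0.13], [0.52, 0.34]]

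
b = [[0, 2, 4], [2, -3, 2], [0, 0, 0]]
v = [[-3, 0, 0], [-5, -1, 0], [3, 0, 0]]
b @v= [[2, -2, 0], [15, 3, 0], [0, 0, 0]]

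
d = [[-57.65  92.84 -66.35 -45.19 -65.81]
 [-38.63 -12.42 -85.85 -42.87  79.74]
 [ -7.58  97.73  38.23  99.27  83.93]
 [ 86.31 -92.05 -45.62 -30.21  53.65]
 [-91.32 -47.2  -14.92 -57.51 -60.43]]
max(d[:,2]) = 38.23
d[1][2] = -85.85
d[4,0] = -91.32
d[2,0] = -7.58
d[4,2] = -14.92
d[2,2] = 38.23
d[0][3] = -45.19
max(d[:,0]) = 86.31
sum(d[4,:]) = -271.37999999999994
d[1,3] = -42.87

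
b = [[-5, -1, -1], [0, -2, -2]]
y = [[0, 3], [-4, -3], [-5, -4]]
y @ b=[[0, -6, -6], [20, 10, 10], [25, 13, 13]]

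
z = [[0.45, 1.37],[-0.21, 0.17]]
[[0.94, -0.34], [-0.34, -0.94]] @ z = [[0.49, 1.23], [0.04, -0.63]]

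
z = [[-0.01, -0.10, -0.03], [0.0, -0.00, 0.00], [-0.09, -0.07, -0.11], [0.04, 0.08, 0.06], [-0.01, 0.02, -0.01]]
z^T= [[-0.01, 0.0, -0.09, 0.04, -0.01],[-0.1, -0.00, -0.07, 0.08, 0.02],[-0.03, 0.0, -0.11, 0.06, -0.01]]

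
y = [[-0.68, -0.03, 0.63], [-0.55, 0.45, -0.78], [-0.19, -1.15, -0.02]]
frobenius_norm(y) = 1.83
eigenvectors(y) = [[(0.69+0j), 0.69-0.00j, (0.22+0j)], [(0.09+0.41j), (0.09-0.41j), (-0.74+0j)], [-0.08+0.58j, (-0.08-0.58j), (0.63+0j)]]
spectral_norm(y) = 1.30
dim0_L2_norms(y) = [0.89, 1.24, 1.0]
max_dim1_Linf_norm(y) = 1.15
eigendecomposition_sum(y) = [[-0.36+0.25j, (0.1+0.29j), (0.24+0.25j)], [(-0.19-0.18j), -0.16+0.09j, -0.12+0.17j], [(-0.16-0.33j), -0.25+0.05j, -0.24+0.17j]] + [[-0.36-0.25j, (0.1-0.29j), 0.24-0.25j], [-0.19+0.18j, -0.16-0.09j, -0.12-0.17j], [(-0.16+0.33j), (-0.25-0.05j), (-0.24-0.17j)]] + [[(0.05+0j), -0.22+0.00j, (0.16-0j)], [(-0.16-0j), (0.76-0j), -0.54+0.00j], [0.14+0.00j, (-0.65+0j), (0.46-0j)]]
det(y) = 1.06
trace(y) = -0.25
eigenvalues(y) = [(-0.76+0.51j), (-0.76-0.51j), (1.27+0j)]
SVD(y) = [[0.23, -0.6, -0.77], [-0.58, 0.55, -0.6], [0.78, 0.58, -0.22]] @ diag([1.3036425350682797, 0.9122610631886477, 0.8949278704737423]) @ [[0.01,-0.89,0.45], [-0.0,-0.45,-0.89], [1.0,0.01,-0.01]]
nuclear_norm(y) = 3.11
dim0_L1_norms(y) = [1.42, 1.63, 1.43]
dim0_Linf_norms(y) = [0.68, 1.15, 0.78]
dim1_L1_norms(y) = [1.34, 1.78, 1.36]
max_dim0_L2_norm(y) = 1.24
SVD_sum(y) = [[0.0, -0.27, 0.13], [-0.01, 0.68, -0.34], [0.01, -0.91, 0.46]] + [[0.00, 0.25, 0.49], [-0.00, -0.22, -0.45], [-0.0, -0.24, -0.48]] + [[-0.68, -0.01, 0.01], [-0.54, -0.0, 0.00], [-0.20, -0.00, 0.00]]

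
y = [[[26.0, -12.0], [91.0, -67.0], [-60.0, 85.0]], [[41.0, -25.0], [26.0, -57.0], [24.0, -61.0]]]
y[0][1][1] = -67.0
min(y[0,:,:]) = -67.0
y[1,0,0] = 41.0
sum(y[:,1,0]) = 117.0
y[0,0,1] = -12.0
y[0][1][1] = -67.0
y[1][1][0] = 26.0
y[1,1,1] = -57.0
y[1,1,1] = -57.0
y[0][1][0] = 91.0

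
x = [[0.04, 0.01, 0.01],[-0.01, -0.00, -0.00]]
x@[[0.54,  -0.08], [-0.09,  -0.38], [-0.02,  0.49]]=[[0.02, -0.00], [-0.01, 0.0]]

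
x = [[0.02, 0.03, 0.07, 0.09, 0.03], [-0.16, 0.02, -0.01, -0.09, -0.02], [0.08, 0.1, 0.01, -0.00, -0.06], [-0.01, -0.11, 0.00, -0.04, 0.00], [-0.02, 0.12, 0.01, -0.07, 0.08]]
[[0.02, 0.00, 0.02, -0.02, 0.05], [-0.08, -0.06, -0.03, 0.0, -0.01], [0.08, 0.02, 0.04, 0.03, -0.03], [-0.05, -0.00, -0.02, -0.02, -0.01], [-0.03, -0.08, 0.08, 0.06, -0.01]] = x@[[0.39,  0.18,  0.33,  0.15,  -0.21], [0.3,  -0.13,  0.28,  0.27,  -0.05], [-0.29,  -0.28,  0.36,  -0.17,  0.3], [0.36,  0.38,  -0.30,  -0.28,  0.35], [-0.32,  -0.34,  0.37,  0.18,  0.21]]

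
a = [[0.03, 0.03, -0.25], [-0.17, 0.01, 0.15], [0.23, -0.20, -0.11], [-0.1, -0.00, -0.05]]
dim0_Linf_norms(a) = [0.23, 0.2, 0.25]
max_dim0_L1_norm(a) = 0.56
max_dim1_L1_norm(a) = 0.54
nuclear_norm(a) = 0.75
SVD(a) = [[-0.42, -0.78, -0.10], [0.53, 0.13, -0.58], [-0.73, 0.51, -0.45], [0.09, -0.34, -0.67]] @ diag([0.40675791506672754, 0.23936960291828258, 0.10271412624032078]) @ [[-0.69,0.34,0.64], [0.43,-0.52,0.74], [0.58,0.79,0.21]]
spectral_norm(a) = 0.41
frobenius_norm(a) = 0.48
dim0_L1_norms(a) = [0.53, 0.24, 0.56]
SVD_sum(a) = [[0.12, -0.06, -0.11], [-0.15, 0.07, 0.14], [0.2, -0.1, -0.19], [-0.03, 0.01, 0.02]] + [[-0.08, 0.10, -0.14], [0.01, -0.02, 0.02], [0.05, -0.06, 0.09], [-0.03, 0.04, -0.06]] + [[-0.01, -0.01, -0.00],  [-0.03, -0.05, -0.01],  [-0.03, -0.04, -0.01],  [-0.04, -0.05, -0.01]]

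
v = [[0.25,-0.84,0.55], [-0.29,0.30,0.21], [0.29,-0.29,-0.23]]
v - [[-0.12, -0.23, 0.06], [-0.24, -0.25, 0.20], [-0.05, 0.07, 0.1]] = [[0.37,  -0.61,  0.49], [-0.05,  0.55,  0.01], [0.34,  -0.36,  -0.33]]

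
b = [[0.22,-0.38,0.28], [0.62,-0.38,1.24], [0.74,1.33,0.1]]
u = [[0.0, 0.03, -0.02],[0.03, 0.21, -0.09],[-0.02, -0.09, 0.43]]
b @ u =[[-0.02, -0.1, 0.15], [-0.04, -0.17, 0.55], [0.04, 0.29, -0.09]]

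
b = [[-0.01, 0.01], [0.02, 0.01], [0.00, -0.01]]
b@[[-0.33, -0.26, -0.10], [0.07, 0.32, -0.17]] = [[0.0,  0.01,  -0.00],[-0.01,  -0.0,  -0.00],[-0.0,  -0.00,  0.00]]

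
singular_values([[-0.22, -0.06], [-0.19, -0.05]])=[0.3, 0.0]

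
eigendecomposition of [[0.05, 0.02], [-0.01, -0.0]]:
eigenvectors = [[0.98, -0.40], [-0.21, 0.92]]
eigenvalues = [0.05, 0.0]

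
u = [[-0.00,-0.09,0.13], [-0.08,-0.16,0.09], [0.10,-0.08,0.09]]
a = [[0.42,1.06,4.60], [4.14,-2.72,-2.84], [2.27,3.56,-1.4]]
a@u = [[0.38, -0.58, 0.56], [-0.07, 0.29, 0.04], [-0.42, -0.66, 0.49]]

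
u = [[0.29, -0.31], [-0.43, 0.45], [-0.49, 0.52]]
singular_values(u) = [1.04, 0.0]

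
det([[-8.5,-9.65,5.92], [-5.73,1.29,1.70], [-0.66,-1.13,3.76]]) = -211.265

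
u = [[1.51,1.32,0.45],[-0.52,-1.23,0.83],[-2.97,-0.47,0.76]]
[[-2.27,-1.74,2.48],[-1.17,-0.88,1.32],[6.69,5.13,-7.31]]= u @ [[-2.69, -2.06, 2.95], [1.60, 1.22, -1.77], [-0.72, -0.54, 0.81]]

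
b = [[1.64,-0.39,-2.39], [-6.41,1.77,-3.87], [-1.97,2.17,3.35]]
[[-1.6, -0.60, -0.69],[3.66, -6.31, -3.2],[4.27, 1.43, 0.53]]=b @ [[-0.34, 0.65, 0.15], [1.32, 0.23, -0.3], [0.22, 0.66, 0.44]]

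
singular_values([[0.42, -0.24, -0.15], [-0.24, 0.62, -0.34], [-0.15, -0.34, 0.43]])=[0.9, 0.57, 0.0]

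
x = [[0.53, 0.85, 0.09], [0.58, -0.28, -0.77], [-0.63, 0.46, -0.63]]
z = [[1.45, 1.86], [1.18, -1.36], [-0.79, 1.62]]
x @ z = [[1.7, -0.02], [1.12, 0.21], [0.13, -2.82]]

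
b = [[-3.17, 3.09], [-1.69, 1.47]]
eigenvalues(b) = [-1.25, -0.45]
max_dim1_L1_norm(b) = 6.26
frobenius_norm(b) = 4.96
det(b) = 0.56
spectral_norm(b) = 4.96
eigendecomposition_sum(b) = [[-4.25, 4.83], [-2.64, 3.00]] + [[1.08, -1.74], [0.95, -1.53]]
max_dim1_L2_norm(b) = 4.43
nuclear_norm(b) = 5.07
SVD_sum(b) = [[-3.21, 3.05], [-1.62, 1.54]] + [[0.04, 0.04],[-0.07, -0.07]]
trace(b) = -1.70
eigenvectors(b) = [[-0.85,  -0.75], [-0.53,  -0.66]]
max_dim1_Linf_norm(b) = 3.17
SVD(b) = [[-0.89, -0.45],[-0.45, 0.89]] @ diag([4.959954866222464, 0.11334780560779088]) @ [[0.72, -0.69], [-0.69, -0.72]]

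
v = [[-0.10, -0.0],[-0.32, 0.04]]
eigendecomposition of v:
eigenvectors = [[0.0,  0.4], [1.0,  0.92]]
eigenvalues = [0.04, -0.1]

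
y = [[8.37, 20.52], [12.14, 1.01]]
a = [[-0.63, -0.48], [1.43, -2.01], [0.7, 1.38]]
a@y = [[-11.1, -13.41], [-12.43, 27.31], [22.61, 15.76]]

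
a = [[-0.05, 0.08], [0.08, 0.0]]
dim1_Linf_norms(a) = [0.08, 0.08]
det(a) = -0.01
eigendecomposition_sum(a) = [[-0.07, 0.05], [0.05, -0.04]] + [[0.02, 0.03], [0.03, 0.04]]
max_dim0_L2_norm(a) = 0.09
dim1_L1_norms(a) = [0.13, 0.08]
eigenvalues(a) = [-0.11, 0.06]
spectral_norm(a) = 0.11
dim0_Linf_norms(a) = [0.08, 0.08]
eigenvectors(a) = [[-0.81, -0.59], [0.59, -0.81]]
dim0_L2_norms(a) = [0.09, 0.08]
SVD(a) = [[-0.81, 0.59], [0.59, 0.81]] @ diag([0.10881527307120105, 0.05881527307120105]) @ [[0.81, -0.59], [0.59, 0.81]]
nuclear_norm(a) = 0.17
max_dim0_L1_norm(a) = 0.13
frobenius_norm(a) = 0.12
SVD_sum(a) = [[-0.07,0.05],[0.05,-0.04]] + [[0.02,0.03], [0.03,0.04]]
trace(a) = -0.05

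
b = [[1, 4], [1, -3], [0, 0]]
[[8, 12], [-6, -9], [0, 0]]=b @ [[0, 0], [2, 3]]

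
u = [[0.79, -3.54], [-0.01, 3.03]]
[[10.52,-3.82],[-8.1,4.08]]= u@[[1.35,1.22], [-2.67,1.35]]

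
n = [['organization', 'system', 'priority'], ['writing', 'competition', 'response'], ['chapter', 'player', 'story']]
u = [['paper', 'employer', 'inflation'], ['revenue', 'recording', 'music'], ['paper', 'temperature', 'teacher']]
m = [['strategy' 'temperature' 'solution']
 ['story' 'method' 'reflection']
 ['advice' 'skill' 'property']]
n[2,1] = 'player'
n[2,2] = 'story'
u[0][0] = 'paper'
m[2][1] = 'skill'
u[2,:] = ['paper', 'temperature', 'teacher']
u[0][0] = 'paper'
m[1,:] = ['story', 'method', 'reflection']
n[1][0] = 'writing'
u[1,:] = ['revenue', 'recording', 'music']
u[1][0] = 'revenue'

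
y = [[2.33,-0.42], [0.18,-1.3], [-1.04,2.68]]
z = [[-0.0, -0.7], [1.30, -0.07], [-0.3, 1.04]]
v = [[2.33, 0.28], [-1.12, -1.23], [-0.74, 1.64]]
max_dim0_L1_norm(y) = 4.4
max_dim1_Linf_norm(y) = 2.68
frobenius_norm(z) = 1.83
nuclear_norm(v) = 4.75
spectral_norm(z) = 1.45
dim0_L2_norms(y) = [2.56, 3.01]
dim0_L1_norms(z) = [1.6, 1.81]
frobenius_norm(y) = 3.95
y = z + v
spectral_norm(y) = 3.46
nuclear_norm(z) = 2.57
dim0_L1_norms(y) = [3.55, 4.4]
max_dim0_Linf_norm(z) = 1.3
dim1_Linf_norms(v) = [2.33, 1.23, 1.64]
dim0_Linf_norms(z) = [1.3, 1.04]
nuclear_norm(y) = 5.36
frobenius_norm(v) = 3.39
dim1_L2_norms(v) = [2.35, 1.66, 1.8]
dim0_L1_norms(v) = [4.19, 3.15]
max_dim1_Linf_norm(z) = 1.3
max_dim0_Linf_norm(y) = 2.68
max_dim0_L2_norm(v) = 2.69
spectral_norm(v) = 2.73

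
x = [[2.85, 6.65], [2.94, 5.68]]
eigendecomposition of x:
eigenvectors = [[-0.90, -0.74], [0.44, -0.67]]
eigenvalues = [-0.38, 8.91]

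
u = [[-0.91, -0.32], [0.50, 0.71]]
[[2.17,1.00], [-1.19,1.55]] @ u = [[-1.47,0.02],  [1.86,1.48]]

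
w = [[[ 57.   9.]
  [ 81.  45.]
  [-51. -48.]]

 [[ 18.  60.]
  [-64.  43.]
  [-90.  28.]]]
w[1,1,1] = 43.0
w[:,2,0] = [-51.0, -90.0]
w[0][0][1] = 9.0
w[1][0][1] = 60.0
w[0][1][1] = 45.0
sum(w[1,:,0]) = -136.0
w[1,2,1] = 28.0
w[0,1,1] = 45.0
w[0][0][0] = 57.0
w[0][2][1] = -48.0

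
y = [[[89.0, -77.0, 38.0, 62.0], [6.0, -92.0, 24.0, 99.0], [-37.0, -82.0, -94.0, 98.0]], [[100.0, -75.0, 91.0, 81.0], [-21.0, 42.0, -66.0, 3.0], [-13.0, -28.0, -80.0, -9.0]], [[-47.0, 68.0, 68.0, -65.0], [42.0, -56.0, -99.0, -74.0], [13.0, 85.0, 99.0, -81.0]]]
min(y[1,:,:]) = -80.0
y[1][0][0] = 100.0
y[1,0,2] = 91.0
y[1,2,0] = -13.0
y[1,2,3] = -9.0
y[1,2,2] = -80.0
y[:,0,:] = [[89.0, -77.0, 38.0, 62.0], [100.0, -75.0, 91.0, 81.0], [-47.0, 68.0, 68.0, -65.0]]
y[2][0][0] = -47.0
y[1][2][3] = -9.0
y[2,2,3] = -81.0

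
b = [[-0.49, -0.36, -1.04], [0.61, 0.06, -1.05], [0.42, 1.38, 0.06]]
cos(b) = [[1.28, 0.76, -0.45], [0.39, 2.00, 0.48], [-0.40, -0.05, 2.12]]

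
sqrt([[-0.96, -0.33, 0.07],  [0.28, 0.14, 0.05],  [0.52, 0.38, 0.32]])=[[-0.00+1.01j,  -0.02+0.35j,  0.01-0.07j], [0.07-0.26j,  0.14-0.09j,  0.10+0.02j], [(0.29-0.35j),  (0.39-0.12j),  0.55+0.03j]]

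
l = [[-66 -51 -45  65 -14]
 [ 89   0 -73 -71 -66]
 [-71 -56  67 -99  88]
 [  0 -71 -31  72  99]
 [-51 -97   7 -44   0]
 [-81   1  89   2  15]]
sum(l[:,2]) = 14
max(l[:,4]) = 99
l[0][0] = -66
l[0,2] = -45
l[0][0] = -66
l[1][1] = 0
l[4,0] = -51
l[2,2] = 67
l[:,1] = [-51, 0, -56, -71, -97, 1]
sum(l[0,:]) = -111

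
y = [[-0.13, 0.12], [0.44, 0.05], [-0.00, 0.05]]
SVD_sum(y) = [[-0.13, -0.0], [0.44, 0.01], [0.0, 0.0]] + [[-0.00, 0.12], [-0.00, 0.04], [-0.0, 0.05]]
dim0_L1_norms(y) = [0.57, 0.22]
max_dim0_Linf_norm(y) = 0.44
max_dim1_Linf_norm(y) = 0.44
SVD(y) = [[-0.27, -0.9],  [0.96, -0.25],  [0.0, -0.36]] @ diag([0.45903605324506475, 0.13851318284262323]) @ [[1.0, 0.03], [0.03, -1.0]]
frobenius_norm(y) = 0.48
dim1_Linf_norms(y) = [0.13, 0.44, 0.05]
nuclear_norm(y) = 0.60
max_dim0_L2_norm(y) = 0.46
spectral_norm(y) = 0.46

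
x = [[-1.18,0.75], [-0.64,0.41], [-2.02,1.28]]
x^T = [[-1.18, -0.64, -2.02],  [0.75, 0.41, 1.28]]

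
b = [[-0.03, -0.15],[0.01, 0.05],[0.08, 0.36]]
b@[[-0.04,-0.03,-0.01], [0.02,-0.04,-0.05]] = [[-0.0, 0.01, 0.01], [0.0, -0.0, -0.00], [0.00, -0.02, -0.02]]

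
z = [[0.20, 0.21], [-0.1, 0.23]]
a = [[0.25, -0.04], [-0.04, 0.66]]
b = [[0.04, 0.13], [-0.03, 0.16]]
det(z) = 0.07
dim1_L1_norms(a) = [0.29, 0.7]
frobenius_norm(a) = 0.71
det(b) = 0.01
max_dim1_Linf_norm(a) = 0.66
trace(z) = 0.43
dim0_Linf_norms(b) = [0.04, 0.16]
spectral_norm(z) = 0.32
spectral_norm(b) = 0.21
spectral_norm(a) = 0.66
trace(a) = 0.91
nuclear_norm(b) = 0.26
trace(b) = 0.20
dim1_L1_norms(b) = [0.17, 0.19]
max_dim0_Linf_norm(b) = 0.16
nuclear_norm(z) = 0.53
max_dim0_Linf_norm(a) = 0.66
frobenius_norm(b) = 0.21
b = z @ a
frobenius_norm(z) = 0.38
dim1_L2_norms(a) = [0.25, 0.66]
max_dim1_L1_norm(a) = 0.7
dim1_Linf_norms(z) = [0.21, 0.23]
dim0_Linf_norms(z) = [0.2, 0.23]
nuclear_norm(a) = 0.91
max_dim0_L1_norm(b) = 0.29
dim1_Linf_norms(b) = [0.13, 0.16]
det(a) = 0.16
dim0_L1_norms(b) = [0.07, 0.29]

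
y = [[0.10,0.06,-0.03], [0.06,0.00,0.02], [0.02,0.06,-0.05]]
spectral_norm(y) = 0.14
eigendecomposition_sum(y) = [[0.10, 0.04, -0.01], [0.06, 0.02, -0.01], [0.03, 0.01, -0.0]] + [[0.0,-0.0,-0.00], [-0.0,0.00,0.0], [-0.00,0.00,0.0]] + [[-0.00, 0.02, -0.02],[0.01, -0.02, 0.03],[-0.01, 0.05, -0.05]]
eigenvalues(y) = [0.12, 0.0, -0.08]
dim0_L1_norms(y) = [0.18, 0.12, 0.1]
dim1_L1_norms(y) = [0.19, 0.08, 0.13]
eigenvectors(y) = [[-0.85,-0.2,0.3], [-0.46,0.68,-0.46], [-0.26,0.70,0.84]]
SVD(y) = [[-0.85, -0.14, -0.51], [-0.29, -0.69, 0.67], [-0.45, 0.71, 0.54]] @ diag([0.14174629957165993, 0.07001527316101458, 0.0024182807797609985]) @ [[-0.78, -0.55, 0.3],[-0.59, 0.49, -0.64],[-0.21, 0.68, 0.70]]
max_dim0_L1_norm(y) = 0.18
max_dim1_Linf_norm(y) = 0.1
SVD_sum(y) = [[0.09, 0.07, -0.04], [0.03, 0.02, -0.01], [0.05, 0.03, -0.02]] + [[0.01, -0.0, 0.01], [0.03, -0.02, 0.03], [-0.03, 0.02, -0.03]] + [[0.00,-0.00,-0.0], [-0.00,0.0,0.0], [-0.0,0.00,0.0]]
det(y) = -0.00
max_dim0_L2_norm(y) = 0.12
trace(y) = 0.05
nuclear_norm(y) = 0.21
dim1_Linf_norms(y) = [0.1, 0.06, 0.06]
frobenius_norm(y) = 0.16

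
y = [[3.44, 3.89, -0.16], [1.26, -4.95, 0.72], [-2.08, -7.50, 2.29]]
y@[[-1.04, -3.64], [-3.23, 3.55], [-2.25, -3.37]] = [[-15.78, 1.83], [13.06, -24.59], [21.24, -26.77]]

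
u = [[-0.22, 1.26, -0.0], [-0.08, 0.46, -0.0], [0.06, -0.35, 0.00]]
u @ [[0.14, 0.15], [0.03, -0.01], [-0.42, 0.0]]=[[0.01, -0.05], [0.0, -0.02], [-0.00, 0.01]]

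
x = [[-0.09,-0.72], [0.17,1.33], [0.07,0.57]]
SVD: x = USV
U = [[-0.45, -0.4], [0.82, -0.54], [0.35, 0.74]]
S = [1.63, 0.0]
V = [[0.13,0.99], [-0.99,0.13]]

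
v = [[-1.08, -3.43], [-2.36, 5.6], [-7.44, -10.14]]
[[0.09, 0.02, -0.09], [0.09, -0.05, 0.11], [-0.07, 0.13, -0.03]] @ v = [[0.53, 0.72], [-0.80, -1.70], [-0.01, 1.27]]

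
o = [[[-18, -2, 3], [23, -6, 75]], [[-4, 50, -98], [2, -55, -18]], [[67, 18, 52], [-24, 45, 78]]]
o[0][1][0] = 23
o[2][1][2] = 78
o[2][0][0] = 67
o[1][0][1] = 50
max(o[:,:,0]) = 67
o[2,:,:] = [[67, 18, 52], [-24, 45, 78]]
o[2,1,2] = 78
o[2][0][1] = 18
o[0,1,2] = 75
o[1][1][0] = 2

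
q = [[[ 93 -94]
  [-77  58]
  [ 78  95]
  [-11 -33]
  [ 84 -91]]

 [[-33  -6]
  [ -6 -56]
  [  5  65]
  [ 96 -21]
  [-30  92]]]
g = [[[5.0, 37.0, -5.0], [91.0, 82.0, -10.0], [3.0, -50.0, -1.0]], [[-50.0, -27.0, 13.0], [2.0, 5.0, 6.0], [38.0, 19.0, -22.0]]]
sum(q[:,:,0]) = 199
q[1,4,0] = -30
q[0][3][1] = -33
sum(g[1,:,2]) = -3.0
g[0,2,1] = -50.0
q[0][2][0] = 78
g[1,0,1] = -27.0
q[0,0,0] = 93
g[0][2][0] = 3.0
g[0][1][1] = 82.0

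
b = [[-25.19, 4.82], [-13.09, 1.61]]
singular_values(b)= [28.83, 0.78]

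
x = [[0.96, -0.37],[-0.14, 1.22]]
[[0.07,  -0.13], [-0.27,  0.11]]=x @ [[-0.01, -0.10], [-0.22, 0.08]]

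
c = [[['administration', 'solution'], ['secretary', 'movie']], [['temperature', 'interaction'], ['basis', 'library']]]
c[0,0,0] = 'administration'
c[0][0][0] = 'administration'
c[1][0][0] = 'temperature'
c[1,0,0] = 'temperature'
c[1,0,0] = 'temperature'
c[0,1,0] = 'secretary'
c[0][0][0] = 'administration'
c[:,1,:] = [['secretary', 'movie'], ['basis', 'library']]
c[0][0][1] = 'solution'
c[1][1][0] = 'basis'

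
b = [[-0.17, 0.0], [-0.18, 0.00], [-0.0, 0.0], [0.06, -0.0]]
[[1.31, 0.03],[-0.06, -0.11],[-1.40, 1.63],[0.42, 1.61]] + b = [[1.14, 0.03], [-0.24, -0.11], [-1.4, 1.63], [0.48, 1.61]]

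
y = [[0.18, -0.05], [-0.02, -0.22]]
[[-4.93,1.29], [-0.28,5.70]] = y@[[-26.38, -0.04], [3.66, -25.91]]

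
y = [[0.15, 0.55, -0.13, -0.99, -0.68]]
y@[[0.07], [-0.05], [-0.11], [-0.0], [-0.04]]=[[0.02]]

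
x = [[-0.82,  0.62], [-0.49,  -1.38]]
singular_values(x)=[1.52, 0.94]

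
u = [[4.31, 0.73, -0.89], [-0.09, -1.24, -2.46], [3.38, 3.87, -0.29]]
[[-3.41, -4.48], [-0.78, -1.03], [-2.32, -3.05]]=u @ [[-0.74, -0.97], [0.07, 0.09], [0.31, 0.41]]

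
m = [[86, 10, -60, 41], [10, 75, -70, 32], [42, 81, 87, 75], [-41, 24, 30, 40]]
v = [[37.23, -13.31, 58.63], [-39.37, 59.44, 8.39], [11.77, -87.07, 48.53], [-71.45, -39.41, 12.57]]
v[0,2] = 58.63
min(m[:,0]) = -41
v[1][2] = 8.39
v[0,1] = -13.31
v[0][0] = 37.23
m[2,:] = [42, 81, 87, 75]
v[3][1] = -39.41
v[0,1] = -13.31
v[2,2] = 48.53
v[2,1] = -87.07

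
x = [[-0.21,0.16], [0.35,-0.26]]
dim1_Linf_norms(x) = [0.21, 0.35]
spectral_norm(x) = 0.51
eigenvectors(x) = [[0.60, -0.52], [0.80, 0.85]]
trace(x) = -0.47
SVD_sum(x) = [[-0.21,0.16], [0.35,-0.26]] + [[0.0, 0.00], [0.0, 0.00]]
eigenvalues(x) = [0.0, -0.47]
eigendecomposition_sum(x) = [[0.0, 0.00], [0.0, 0.0]] + [[-0.21,0.16],[0.35,-0.26]]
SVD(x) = [[-0.52, 0.86], [0.86, 0.52]] @ diag([0.5096983966191106, 0.002746722393647677]) @ [[0.80, -0.60], [0.6, 0.80]]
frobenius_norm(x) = 0.51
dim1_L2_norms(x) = [0.26, 0.44]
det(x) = -0.00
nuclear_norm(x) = 0.51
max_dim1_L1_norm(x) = 0.61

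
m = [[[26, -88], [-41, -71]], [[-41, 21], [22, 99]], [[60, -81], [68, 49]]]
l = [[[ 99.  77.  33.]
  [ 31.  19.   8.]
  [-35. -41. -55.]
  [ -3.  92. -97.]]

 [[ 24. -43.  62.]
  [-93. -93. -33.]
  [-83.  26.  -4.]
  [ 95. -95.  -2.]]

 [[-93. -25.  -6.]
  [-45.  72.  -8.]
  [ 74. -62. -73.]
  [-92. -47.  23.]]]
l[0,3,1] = 92.0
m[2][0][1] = -81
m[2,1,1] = 49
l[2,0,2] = -6.0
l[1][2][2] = -4.0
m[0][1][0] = -41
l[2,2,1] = -62.0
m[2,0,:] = [60, -81]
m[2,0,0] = 60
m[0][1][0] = -41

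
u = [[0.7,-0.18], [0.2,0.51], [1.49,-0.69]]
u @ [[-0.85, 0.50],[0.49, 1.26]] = [[-0.68,0.12],[0.08,0.74],[-1.6,-0.12]]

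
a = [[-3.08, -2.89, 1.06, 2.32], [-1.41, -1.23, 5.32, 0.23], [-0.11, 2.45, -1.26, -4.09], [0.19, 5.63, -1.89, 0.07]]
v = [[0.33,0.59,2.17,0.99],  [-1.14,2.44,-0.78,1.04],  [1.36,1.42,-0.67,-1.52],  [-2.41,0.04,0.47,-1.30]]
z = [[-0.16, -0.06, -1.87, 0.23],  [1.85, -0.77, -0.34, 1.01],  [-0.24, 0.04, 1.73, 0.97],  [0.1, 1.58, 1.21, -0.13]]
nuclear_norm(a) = 19.34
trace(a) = -5.50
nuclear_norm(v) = 10.68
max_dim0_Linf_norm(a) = 5.63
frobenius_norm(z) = 4.09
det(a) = 355.32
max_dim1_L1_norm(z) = 3.97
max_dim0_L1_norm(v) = 5.24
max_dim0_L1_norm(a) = 12.2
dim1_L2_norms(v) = [2.48, 2.99, 2.57, 2.78]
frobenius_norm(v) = 5.43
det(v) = 47.35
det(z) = 7.49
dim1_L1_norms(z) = [2.32, 3.97, 2.98, 3.02]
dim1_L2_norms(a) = [4.93, 5.64, 4.93, 5.94]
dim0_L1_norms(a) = [4.79, 12.2, 9.53, 6.71]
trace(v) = 0.80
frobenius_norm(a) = 10.76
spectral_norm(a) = 8.76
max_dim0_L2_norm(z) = 2.84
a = z @ v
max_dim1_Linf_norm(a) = 5.63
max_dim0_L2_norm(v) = 3.01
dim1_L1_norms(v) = [4.08, 5.4, 4.97, 4.22]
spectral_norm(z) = 3.03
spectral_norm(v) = 3.10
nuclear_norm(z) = 7.43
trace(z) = 0.67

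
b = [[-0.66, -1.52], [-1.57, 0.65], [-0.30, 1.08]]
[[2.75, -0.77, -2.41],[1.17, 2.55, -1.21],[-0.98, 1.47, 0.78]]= b @ [[-1.27, -1.2, 1.21], [-1.26, 1.03, 1.06]]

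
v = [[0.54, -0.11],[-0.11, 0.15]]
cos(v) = [[0.85,0.04], [0.04,0.98]]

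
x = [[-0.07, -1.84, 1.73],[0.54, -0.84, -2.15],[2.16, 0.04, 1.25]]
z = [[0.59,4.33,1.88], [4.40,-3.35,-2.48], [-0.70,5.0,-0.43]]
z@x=[[6.36, -4.65, -5.94], [-7.47, -5.38, 11.71], [1.82, -2.93, -12.50]]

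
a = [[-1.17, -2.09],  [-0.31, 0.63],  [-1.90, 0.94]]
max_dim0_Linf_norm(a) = 2.09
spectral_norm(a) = 2.43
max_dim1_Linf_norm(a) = 2.09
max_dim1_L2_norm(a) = 2.4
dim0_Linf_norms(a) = [1.9, 2.09]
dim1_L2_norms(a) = [2.4, 0.7, 2.12]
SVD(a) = [[0.99, 0.00], [-0.16, 0.26], [0.04, 0.96]] @ diag([2.4304900038305175, 2.1946112050383615]) @ [[-0.49, -0.87], [-0.87, 0.49]]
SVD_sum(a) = [[-1.17, -2.09], [0.19, 0.35], [-0.05, -0.09]] + [[-0.00,0.0], [-0.50,0.28], [-1.85,1.03]]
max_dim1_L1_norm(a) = 3.26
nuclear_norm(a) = 4.63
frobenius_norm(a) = 3.27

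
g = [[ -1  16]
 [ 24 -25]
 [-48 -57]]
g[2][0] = -48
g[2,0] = -48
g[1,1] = -25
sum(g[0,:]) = 15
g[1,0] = 24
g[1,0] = 24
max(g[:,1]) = 16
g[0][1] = 16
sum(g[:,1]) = -66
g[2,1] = -57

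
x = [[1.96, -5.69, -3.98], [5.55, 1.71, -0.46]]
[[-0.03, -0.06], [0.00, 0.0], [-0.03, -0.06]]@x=[[-0.39, 0.07, 0.15],[0.00, 0.0, 0.00],[-0.39, 0.07, 0.15]]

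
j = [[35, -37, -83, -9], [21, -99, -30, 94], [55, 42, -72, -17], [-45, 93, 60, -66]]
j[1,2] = -30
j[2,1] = 42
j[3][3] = -66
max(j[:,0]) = 55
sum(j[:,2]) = -125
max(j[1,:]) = 94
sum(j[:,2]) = -125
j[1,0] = 21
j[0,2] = -83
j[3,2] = 60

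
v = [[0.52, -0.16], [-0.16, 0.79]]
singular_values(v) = [0.86, 0.45]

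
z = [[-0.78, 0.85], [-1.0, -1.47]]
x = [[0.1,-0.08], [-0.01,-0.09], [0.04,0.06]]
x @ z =[[0.00, 0.20], [0.1, 0.12], [-0.09, -0.05]]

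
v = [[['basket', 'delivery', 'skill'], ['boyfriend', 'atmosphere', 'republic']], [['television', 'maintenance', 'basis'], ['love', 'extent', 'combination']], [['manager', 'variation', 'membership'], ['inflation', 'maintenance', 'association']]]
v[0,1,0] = 'boyfriend'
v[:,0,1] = ['delivery', 'maintenance', 'variation']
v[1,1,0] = 'love'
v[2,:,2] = ['membership', 'association']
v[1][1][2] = 'combination'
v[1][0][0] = 'television'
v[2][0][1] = 'variation'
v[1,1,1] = 'extent'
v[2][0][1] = 'variation'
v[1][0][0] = 'television'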